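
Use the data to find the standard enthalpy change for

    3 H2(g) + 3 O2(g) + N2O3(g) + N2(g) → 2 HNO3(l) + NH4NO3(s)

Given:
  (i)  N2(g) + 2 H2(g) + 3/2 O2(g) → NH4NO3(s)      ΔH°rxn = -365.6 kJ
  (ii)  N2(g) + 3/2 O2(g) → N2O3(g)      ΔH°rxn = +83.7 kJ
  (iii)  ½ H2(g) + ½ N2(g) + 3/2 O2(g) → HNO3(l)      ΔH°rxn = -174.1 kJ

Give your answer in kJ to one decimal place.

(i) as written (NH4NO3(s) already on the product side): -365.6 kJ
(ii) reversed (reverse to put N2O3(g) on the reactant side): -83.7 kJ
(iii) × 2 (×2 to match 2 HNO3(l) in the target): (2)·(-174.1) = -348.2 kJ
By Hess's law, ΔH°rxn = (1)·(-365.6) + (-1)·(+83.7) + (2)·(-174.1) = -797.5 kJ

ΔH°rxn = -797.5 kJ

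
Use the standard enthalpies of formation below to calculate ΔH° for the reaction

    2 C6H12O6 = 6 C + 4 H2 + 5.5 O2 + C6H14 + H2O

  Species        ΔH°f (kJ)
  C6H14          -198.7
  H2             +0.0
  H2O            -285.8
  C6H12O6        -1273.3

Products: 6·(+0.0) + 4·(+0.0) + 11/2·(+0.0) + 1·(-198.7) + 1·(-285.8) = -484.5
Reactants: 2·(-1273.3) = -2546.6
ΔH° = (-484.5) − (-2546.6) = 2062.1 kJ

ΔH° = 2062.1 kJ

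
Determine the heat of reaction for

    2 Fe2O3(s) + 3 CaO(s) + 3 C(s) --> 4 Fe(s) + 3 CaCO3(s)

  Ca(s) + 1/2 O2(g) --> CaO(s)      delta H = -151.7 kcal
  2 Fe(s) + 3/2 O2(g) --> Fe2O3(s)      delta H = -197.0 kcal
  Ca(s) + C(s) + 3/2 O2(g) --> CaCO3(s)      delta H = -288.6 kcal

delta H = -16.7 kcal

equation 1 reversed and × 3 (reverse to put CaO(s) on the reactant side; ×3 to match 3 CaO(s) in the target): (-3)·(-151.7) = +455.1 kcal
equation 2 reversed and × 2 (Fe2O3(s) must end up as a reactant; ×2 to match 2 Fe2O3(s) in the target): (-2)·(-197.0) = +394.0 kcal
equation 3 × 3 (×3 to match 3 CaCO3(s) in the target): (3)·(-288.6) = -865.8 kcal
Since enthalpy is a state function, delta H = (+455.1) + (+394.0) + (-865.8) = -16.7 kcal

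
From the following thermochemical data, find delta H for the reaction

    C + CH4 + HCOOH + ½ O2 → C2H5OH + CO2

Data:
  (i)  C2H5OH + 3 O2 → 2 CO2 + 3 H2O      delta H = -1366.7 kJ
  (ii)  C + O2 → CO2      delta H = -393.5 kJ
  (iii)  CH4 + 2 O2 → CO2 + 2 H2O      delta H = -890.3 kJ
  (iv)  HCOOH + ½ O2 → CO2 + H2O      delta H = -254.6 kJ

(i) reversed (C2H5OH must end up as a product): +1366.7 kJ
(ii) as written (C already on the reactant side): -393.5 kJ
(iii) as written (CH4 already on the reactant side): -890.3 kJ
(iv) as written (HCOOH already on the reactant side): -254.6 kJ
Combining the equations, delta H = (-1)·(-1366.7) + (1)·(-393.5) + (1)·(-890.3) + (1)·(-254.6) = -171.7 kJ

delta H = -171.7 kJ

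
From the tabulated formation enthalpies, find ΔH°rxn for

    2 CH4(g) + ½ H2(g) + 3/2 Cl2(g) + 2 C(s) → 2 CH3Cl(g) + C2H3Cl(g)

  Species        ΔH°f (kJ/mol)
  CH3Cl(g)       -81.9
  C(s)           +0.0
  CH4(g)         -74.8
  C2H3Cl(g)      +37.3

ΔH°rxn = Σ nΔHf°(products) − Σ nΔHf°(reactants).
Products: 2·(-81.9) + 1·(+37.3) = -126.5
Reactants: 2·(-74.8) + 1/2·(+0.0) + 3/2·(+0.0) + 2·(+0.0) = -149.6
ΔH°rxn = (-126.5) − (-149.6) = 23.1 kJ/mol

ΔH°rxn = 23.1 kJ/mol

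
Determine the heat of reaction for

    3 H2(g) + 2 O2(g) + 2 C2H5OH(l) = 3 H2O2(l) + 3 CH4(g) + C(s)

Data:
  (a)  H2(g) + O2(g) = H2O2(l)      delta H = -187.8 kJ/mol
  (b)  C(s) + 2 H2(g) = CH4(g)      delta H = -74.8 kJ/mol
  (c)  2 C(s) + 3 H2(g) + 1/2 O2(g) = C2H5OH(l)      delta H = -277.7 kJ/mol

(a) × 3 (scale by 3 for the 3 H2O2(l)): (3)·(-187.8) = -563.4 kJ/mol
(b) × 3 (×3 to match 3 CH4(g) in the target): (3)·(-74.8) = -224.4 kJ/mol
(c) reversed and × 2 (C2H5OH(l) must end up as a reactant; scale by 2 for the 2 C2H5OH(l)): (-2)·(-277.7) = +555.4 kJ/mol
Combining the equations, delta H = (3)·(-187.8) + (3)·(-74.8) + (-2)·(-277.7) = -232.4 kJ/mol

delta H = -232.4 kJ/mol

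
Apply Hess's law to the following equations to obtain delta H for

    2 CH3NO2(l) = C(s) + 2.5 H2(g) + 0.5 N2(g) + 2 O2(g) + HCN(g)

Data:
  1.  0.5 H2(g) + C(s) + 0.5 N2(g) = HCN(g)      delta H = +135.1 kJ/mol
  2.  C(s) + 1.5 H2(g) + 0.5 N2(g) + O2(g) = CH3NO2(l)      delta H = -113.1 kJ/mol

delta H = 361.3 kJ/mol

eq. 1 as written: +135.1 kJ/mol
eq. 2 reversed and × 2: (-2)·(-113.1) = +226.2 kJ/mol
By Hess's law, delta H = (1)·(+135.1) + (-2)·(-113.1) = 361.3 kJ/mol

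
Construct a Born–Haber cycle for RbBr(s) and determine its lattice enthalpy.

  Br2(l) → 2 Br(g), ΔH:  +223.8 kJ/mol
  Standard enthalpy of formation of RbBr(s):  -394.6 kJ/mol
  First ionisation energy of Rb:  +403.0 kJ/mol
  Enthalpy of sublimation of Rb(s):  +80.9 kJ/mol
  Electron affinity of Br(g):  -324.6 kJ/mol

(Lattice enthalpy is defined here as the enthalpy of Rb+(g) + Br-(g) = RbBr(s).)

U = -665.8 kJ/mol

ΔHf° = 1·ΔHsub + 1·(ΣIE) + 1/2·D(Br2) + 1·EA + U
-394.6 = 1·(+80.9) + 1·(+403.0) + 1/2·(+223.8) + 1·(-324.6) + U
U = -394.6 − (+271.2) = -665.8 kJ/mol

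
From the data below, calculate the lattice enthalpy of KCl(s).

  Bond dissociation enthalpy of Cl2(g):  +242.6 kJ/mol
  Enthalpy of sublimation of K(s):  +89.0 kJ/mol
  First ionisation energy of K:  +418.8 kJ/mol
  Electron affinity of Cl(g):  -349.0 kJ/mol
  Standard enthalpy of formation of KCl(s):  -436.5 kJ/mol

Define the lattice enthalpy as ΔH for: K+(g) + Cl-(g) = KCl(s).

U = -716.6 kJ/mol

ΔHf° = 1·ΔHsub + 1·(ΣIE) + 1/2·D(Cl2) + 1·EA + U
-436.5 = 1·(+89.0) + 1·(+418.8) + 1/2·(+242.6) + 1·(-349.0) + U
U = -436.5 − (+280.1) = -716.6 kJ/mol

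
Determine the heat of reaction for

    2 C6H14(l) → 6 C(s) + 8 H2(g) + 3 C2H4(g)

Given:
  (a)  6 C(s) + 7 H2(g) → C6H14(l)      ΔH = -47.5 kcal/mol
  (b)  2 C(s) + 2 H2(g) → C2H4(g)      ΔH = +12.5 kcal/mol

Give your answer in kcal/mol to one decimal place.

(a) reversed and × 2: (-2)·(-47.5) = +95.0 kcal/mol
(b) × 3: (3)·(+12.5) = +37.5 kcal/mol
Since enthalpy is a state function, ΔH = (-2)·(-47.5) + (3)·(+12.5) = 132.5 kcal/mol

ΔH = 132.5 kcal/mol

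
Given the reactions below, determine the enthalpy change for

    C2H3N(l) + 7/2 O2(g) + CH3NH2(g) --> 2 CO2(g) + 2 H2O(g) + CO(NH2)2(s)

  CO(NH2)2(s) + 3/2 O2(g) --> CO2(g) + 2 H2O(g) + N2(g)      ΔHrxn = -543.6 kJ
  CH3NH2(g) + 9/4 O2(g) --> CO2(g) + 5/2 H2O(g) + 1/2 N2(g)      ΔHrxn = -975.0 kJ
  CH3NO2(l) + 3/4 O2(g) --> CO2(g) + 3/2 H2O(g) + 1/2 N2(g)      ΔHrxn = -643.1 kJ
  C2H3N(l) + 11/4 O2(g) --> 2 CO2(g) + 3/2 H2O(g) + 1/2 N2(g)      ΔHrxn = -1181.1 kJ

equation 1 reversed (CO(NH2)2(s) must end up as a product): +543.6 kJ
equation 2 as written (CH3NH2(g) already on the reactant side): -975.0 kJ
equation 3: not needed (CH3NO2(l) appears nowhere else).
equation 4 as written (C2H3N(l) already on the reactant side): -1181.1 kJ
Combining the equations, ΔHrxn = (-1)·(-543.6) + (1)·(-975.0) + (1)·(-1181.1) = -1612.5 kJ

ΔHrxn = -1612.5 kJ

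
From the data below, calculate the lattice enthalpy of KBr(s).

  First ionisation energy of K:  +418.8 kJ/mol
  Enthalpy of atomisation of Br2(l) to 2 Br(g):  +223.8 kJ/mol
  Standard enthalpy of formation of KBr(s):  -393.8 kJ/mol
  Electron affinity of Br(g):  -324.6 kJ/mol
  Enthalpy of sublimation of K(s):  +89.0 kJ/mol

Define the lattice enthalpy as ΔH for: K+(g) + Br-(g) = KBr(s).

U = -688.9 kJ/mol

ΔHf° = 1·ΔHsub + 1·(ΣIE) + 1/2·D(Br2) + 1·EA + U
-393.8 = 1·(+89.0) + 1·(+418.8) + 1/2·(+223.8) + 1·(-324.6) + U
U = -393.8 − (+295.1) = -688.9 kJ/mol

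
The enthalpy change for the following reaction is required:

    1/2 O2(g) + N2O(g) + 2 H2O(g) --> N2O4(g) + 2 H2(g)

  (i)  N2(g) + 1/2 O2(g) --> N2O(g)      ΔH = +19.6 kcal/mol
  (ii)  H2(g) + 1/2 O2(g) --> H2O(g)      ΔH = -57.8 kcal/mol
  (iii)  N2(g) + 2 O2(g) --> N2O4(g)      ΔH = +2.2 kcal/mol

(i) reversed (N2O(g) must end up as a reactant): -19.6 kcal/mol
(ii) reversed and × 2 (reverse to put H2O(g) on the reactant side; ×2 to match 2 H2O(g) in the target): (-2)·(-57.8) = +115.6 kcal/mol
(iii) as written (N2O4(g) already on the product side): +2.2 kcal/mol
Since enthalpy is a state function, ΔH = (-1)·(+19.6) + (-2)·(-57.8) + (1)·(+2.2) = 98.2 kcal/mol

ΔH = 98.2 kcal/mol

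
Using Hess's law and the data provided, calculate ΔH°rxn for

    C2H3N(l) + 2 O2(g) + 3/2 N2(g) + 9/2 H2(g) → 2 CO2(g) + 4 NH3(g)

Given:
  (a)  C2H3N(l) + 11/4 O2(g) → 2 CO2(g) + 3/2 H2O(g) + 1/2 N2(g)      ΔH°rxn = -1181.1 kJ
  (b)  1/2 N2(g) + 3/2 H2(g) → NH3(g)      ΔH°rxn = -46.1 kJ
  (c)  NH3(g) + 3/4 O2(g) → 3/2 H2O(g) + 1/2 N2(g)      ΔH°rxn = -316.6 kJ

(a) as written: -1181.1 kJ
(b) × 3: (3)·(-46.1) = -138.3 kJ
(c) reversed: +316.6 kJ
Since enthalpy is a state function, ΔH°rxn = (1)·(-1181.1) + (3)·(-46.1) + (-1)·(-316.6) = -1002.8 kJ

ΔH°rxn = -1002.8 kJ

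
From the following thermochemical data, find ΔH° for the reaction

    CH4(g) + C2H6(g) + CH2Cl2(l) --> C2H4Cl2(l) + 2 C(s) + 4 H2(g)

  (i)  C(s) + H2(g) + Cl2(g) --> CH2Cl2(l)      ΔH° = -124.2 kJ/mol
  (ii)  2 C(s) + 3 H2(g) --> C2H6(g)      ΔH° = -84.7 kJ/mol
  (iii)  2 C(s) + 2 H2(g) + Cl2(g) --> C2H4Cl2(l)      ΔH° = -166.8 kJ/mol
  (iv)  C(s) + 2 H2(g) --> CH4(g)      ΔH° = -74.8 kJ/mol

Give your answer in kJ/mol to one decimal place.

ΔH° = 116.9 kJ/mol

(i) reversed (reverse to put CH2Cl2(l) on the reactant side): +124.2 kJ/mol
(ii) reversed (reverse to put C2H6(g) on the reactant side): +84.7 kJ/mol
(iii) as written (C2H4Cl2(l) already on the product side): -166.8 kJ/mol
(iv) reversed (reverse to put CH4(g) on the reactant side): +74.8 kJ/mol
Combining the equations, ΔH° = (-1)·(-124.2) + (-1)·(-84.7) + (1)·(-166.8) + (-1)·(-74.8) = 116.9 kJ/mol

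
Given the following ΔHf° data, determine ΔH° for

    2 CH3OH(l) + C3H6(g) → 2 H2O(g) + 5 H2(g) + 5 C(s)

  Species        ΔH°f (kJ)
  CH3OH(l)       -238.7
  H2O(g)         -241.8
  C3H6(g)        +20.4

ΔH° = -26.6 kJ

Products: 2·(-241.8) + 5·(+0.0) + 5·(+0.0) = -483.6
Reactants: 2·(-238.7) + 1·(+20.4) = -457.0
ΔH° = (-483.6) − (-457.0) = -26.6 kJ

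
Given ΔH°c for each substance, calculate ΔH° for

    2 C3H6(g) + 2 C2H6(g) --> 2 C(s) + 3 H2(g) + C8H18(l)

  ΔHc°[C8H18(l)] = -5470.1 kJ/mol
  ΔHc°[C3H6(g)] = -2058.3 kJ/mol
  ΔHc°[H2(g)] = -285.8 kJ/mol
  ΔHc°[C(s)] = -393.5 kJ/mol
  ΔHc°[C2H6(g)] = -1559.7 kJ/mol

ΔH° = -121.5 kJ/mol

Using ΔH = Σ nΔHc°(reactants) − Σ nΔHc°(products):
= [2·(-2058.3) + 2·(-1559.7)] − [2·(-393.5) + 3·(-285.8) + 1·(-5470.1)]
= -121.5 kJ/mol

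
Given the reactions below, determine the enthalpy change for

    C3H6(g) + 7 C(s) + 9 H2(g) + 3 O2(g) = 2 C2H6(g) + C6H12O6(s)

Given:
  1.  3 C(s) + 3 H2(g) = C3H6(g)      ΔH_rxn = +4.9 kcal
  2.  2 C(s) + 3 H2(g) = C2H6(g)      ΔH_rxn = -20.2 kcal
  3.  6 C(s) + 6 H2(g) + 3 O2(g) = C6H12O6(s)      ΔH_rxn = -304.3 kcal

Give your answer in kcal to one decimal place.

ΔH_rxn = -349.6 kcal

eq. 1 reversed: -4.9 kcal
eq. 2 × 2: (2)·(-20.2) = -40.4 kcal
eq. 3 as written: -304.3 kcal
Summing the manipulated equations, ΔH_rxn = (-1)·(+4.9) + (2)·(-20.2) + (1)·(-304.3) = -349.6 kcal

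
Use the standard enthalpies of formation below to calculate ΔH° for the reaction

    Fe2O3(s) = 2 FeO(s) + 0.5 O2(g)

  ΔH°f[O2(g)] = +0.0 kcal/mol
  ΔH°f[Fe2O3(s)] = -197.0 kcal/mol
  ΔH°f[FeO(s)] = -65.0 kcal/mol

ΔH° = 67.0 kcal/mol

Products: 2·(-65.0) + 1/2·(+0.0) = -130.0
Reactants: 1·(-197.0) = -197.0
ΔH° = (-130.0) − (-197.0) = 67.0 kcal/mol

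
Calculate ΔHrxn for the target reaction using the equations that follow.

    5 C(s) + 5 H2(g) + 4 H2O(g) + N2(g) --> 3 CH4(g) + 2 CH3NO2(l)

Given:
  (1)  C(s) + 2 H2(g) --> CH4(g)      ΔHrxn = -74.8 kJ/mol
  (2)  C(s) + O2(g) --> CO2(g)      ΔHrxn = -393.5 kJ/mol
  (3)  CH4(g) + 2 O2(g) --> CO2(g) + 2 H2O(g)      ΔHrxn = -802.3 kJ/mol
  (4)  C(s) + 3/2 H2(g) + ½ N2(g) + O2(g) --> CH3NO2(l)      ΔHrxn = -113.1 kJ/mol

ΔHrxn = 516.6 kJ/mol

(1) as written: -74.8 kJ/mol
(2) × 2: (2)·(-393.5) = -787.0 kJ/mol
(3) reversed and × 2: (-2)·(-802.3) = +1604.6 kJ/mol
(4) × 2: (2)·(-113.1) = -226.2 kJ/mol
By Hess's law, ΔHrxn = (1)·(-74.8) + (2)·(-393.5) + (-2)·(-802.3) + (2)·(-113.1) = 516.6 kJ/mol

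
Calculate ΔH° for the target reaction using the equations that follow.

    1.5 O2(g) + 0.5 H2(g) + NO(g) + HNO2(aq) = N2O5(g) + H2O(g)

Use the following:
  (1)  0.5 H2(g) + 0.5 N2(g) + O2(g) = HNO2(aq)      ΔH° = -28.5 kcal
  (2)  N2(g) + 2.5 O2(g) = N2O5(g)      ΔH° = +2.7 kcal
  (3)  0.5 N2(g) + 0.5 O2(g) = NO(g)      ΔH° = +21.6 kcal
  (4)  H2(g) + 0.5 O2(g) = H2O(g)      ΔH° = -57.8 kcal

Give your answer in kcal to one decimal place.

(1) reversed: +28.5 kcal
(2) as written: +2.7 kcal
(3) reversed: -21.6 kcal
(4) as written: -57.8 kcal
Combining the equations, ΔH° = (+28.5) + (+2.7) + (-21.6) + (-57.8) = -48.2 kcal

ΔH° = -48.2 kcal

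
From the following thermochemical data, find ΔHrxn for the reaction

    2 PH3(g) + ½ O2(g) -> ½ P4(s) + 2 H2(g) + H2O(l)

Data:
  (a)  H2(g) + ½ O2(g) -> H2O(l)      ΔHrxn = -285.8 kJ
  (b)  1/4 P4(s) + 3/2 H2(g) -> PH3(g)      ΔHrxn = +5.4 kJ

(a) as written: -285.8 kJ
(b) reversed and × 2: (-2)·(+5.4) = -10.8 kJ
Combining the equations, ΔHrxn = (1)·(-285.8) + (-2)·(+5.4) = -296.6 kJ

ΔHrxn = -296.6 kJ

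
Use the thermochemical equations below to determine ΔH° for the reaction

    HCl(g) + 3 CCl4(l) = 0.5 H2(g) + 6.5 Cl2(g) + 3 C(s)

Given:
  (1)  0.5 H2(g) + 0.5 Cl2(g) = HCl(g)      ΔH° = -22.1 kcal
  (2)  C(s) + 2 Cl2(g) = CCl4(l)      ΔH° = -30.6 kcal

ΔH° = 113.9 kcal

(1) reversed (reverse to put HCl(g) on the reactant side): +22.1 kcal
(2) reversed and × 3 (CCl4(l) must end up as a reactant; scale by 3 for the 3 CCl4(l)): (-3)·(-30.6) = +91.8 kcal
ΔH° = (-1)·(-22.1) + (-3)·(-30.6) = 113.9 kcal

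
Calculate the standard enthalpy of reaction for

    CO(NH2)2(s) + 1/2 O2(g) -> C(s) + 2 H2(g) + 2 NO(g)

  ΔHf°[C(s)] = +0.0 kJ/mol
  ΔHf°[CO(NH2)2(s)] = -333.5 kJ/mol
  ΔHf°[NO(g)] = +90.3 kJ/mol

ΔH° = 514.1 kJ/mol

Products: 1·(+0.0) + 2·(+0.0) + 2·(+90.3) = +180.6
Reactants: 1·(-333.5) + 1/2·(+0.0) = -333.5
ΔH° = (+180.6) − (-333.5) = 514.1 kJ/mol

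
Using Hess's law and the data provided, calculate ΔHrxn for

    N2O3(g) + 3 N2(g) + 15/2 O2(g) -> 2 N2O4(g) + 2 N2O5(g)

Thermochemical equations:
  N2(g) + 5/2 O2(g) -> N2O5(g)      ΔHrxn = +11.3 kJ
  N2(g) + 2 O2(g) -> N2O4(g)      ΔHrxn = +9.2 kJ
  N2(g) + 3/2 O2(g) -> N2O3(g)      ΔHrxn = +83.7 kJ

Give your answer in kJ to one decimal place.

equation 1 × 2: (2)·(+11.3) = +22.6 kJ
equation 2 × 2: (2)·(+9.2) = +18.4 kJ
equation 3 reversed: -83.7 kJ
Combining the equations, ΔHrxn = (2)·(+11.3) + (2)·(+9.2) + (-1)·(+83.7) = -42.7 kJ

ΔHrxn = -42.7 kJ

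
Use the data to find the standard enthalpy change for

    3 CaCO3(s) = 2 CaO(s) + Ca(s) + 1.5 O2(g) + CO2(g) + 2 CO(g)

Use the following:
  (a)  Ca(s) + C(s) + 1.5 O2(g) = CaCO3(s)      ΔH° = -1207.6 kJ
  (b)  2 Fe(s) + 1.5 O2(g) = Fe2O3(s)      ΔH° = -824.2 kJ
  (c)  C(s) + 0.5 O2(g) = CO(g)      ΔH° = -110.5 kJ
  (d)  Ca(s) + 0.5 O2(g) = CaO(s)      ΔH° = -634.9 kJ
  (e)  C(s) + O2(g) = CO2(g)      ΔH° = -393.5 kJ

ΔH° = 1738.5 kJ

(a) reversed and × 3 (reverse to put CaCO3(s) on the reactant side; scale by 3 for the 3 CaCO3(s)): (-3)·(-1207.6) = +3622.8 kJ
(b): not needed (Fe2O3(s) appears nowhere else).
(c) × 2 (×2 to match 2 CO(g) in the target): (2)·(-110.5) = -221.0 kJ
(d) × 2 (×2 to match 2 CaO(s) in the target): (2)·(-634.9) = -1269.8 kJ
(e) as written (CO2(g) already on the product side): -393.5 kJ
ΔH° = (-3)·(-1207.6) + (2)·(-110.5) + (2)·(-634.9) + (1)·(-393.5) = 1738.5 kJ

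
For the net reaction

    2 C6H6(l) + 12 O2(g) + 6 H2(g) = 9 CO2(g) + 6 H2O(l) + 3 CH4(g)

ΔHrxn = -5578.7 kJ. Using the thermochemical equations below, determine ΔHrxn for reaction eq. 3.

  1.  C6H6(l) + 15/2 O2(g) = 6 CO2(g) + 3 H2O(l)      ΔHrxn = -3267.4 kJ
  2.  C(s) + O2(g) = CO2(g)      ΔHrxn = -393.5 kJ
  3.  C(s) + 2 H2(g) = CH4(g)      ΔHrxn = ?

ΔHrxn = -74.8 kJ

eq. 1 × 2 (×2 to match 2 C6H6(l) in the target): (2)·(-3267.4) = -6534.8 kJ
eq. 2 reversed and × 3: (-3)·(-393.5) = +1180.5 kJ
eq. 3 × 3 (scale by 3 for the 3 CH4(g)): contributes 3·x
-5578.7 = (-6534.8) + (+1180.5) + 3·x
x = (-5578.7 − (-5354.3)) / (3) = -74.8 kJ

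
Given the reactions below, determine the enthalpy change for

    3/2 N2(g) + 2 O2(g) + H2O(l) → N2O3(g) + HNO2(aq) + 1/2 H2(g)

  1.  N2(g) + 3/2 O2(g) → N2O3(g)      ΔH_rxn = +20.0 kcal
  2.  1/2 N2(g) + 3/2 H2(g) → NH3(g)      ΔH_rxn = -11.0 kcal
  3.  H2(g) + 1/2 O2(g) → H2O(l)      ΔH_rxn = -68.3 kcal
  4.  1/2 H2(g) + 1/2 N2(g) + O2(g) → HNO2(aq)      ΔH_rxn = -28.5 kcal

eq. 1 as written: +20.0 kcal
eq. 2: not needed.
eq. 3 reversed: +68.3 kcal
eq. 4 as written: -28.5 kcal
ΔH_rxn = (+20.0) + (+68.3) + (-28.5) = 59.8 kcal

ΔH_rxn = 59.8 kcal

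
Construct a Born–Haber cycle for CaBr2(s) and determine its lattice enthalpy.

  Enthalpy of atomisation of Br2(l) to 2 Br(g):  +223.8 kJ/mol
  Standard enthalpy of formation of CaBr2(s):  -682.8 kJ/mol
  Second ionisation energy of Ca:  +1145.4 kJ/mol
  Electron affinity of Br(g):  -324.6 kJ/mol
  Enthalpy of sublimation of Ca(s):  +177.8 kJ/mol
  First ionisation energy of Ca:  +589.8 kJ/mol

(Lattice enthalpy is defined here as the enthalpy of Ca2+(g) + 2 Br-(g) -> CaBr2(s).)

ΔHf° = 1·ΔHsub + 1·(ΣIE) + 1·D(Br2) + 2·EA + U
-682.8 = 1·(+177.8) + 1·(+1735.2) + 1·(+223.8) + 2·(-324.6) + U
U = -682.8 − (+1487.6) = -2170.4 kJ/mol

U = -2170.4 kJ/mol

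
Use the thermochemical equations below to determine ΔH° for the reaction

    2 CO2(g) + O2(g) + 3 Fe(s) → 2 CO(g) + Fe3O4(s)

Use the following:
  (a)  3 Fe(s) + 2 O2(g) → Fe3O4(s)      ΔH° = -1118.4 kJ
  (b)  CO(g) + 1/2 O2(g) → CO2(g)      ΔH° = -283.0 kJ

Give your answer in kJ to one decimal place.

ΔH° = -552.4 kJ

(a) as written: -1118.4 kJ
(b) reversed and × 2: (-2)·(-283.0) = +566.0 kJ
ΔH° = (-1118.4) + (+566.0) = -552.4 kJ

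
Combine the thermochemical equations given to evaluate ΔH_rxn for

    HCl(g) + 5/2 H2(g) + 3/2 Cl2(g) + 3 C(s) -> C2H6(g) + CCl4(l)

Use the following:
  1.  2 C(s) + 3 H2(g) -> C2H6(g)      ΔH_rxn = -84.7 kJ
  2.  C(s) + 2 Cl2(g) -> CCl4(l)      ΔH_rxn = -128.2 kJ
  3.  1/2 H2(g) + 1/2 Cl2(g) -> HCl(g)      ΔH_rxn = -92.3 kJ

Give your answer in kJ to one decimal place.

eq. 1 as written (C2H6(g) already on the product side): -84.7 kJ
eq. 2 as written (CCl4(l) already on the product side): -128.2 kJ
eq. 3 reversed (HCl(g) must end up as a reactant): +92.3 kJ
Since enthalpy is a state function, ΔH_rxn = (-84.7) + (-128.2) + (+92.3) = -120.6 kJ

ΔH_rxn = -120.6 kJ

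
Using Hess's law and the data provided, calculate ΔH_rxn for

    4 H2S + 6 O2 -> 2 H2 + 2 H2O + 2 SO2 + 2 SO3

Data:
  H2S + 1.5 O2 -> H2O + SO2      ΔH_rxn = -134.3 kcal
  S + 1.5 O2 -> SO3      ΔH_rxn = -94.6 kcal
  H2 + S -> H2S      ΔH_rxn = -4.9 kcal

equation 1 × 2: (2)·(-134.3) = -268.6 kcal
equation 2 × 2: (2)·(-94.6) = -189.2 kcal
equation 3 reversed and × 2: (-2)·(-4.9) = +9.8 kcal
Since enthalpy is a state function, ΔH_rxn = (2)·(-134.3) + (2)·(-94.6) + (-2)·(-4.9) = -448.0 kcal

ΔH_rxn = -448.0 kcal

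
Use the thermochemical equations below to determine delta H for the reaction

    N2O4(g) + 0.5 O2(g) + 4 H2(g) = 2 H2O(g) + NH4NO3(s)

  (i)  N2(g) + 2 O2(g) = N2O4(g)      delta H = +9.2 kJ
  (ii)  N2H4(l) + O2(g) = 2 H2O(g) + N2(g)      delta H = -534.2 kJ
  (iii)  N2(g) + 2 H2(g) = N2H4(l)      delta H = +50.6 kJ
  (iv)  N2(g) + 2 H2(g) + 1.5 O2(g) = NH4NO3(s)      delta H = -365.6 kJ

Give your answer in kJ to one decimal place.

(i) reversed (N2O4(g) must end up as a reactant): -9.2 kJ
(ii) as written (H2O(g) already on the product side): -534.2 kJ
(iii) as written: +50.6 kJ
(iv) as written (NH4NO3(s) already on the product side): -365.6 kJ
Combining the equations, delta H = (-9.2) + (-534.2) + (+50.6) + (-365.6) = -858.4 kJ

delta H = -858.4 kJ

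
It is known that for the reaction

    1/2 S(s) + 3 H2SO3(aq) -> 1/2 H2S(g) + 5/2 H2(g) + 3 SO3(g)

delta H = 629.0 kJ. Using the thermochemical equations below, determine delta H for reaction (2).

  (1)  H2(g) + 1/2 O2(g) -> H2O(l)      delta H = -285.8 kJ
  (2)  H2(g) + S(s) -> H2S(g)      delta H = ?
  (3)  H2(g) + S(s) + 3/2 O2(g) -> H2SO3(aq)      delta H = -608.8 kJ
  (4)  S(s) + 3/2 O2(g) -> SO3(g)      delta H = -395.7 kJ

(1): not needed.
(2) × 1/2: contributes 1/2·x
(3) reversed and × 3: (-3)·(-608.8) = +1826.4 kJ
(4) × 3: (3)·(-395.7) = -1187.1 kJ
+629.0 = (+1826.4) + (-1187.1) + 1/2·x
x = (+629.0 − (+639.3)) / (1/2) = -20.6 kJ

delta H = -20.6 kJ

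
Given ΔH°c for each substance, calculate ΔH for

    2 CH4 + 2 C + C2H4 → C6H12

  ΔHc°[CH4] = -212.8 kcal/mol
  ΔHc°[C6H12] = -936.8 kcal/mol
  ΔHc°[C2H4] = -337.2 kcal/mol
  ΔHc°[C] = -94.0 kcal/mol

Using ΔH = Σ nΔHc°(reactants) − Σ nΔHc°(products):
= [2·(-212.8) + 2·(-94.0) + 1·(-337.2)] − [1·(-936.8)]
= -14.0 kcal/mol

ΔH = -14.0 kcal/mol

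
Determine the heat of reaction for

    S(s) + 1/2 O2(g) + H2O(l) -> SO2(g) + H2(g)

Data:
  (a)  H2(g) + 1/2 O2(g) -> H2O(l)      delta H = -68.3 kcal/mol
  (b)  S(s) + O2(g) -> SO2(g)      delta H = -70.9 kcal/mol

delta H = -2.6 kcal/mol

(a) reversed: +68.3 kcal/mol
(b) as written: -70.9 kcal/mol
By Hess's law, delta H = (+68.3) + (-70.9) = -2.6 kcal/mol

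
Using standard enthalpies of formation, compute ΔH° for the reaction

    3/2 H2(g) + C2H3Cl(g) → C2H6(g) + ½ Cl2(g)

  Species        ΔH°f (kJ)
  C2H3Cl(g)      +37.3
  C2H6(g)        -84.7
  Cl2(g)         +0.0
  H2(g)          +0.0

ΔH° = -122.0 kJ

ΔH°rxn = Σ nΔHf°(products) − Σ nΔHf°(reactants).
Products: 1·(-84.7) + 1/2·(+0.0) = -84.7
Reactants: 3/2·(+0.0) + 1·(+37.3) = +37.3
ΔH° = (-84.7) − (+37.3) = -122.0 kJ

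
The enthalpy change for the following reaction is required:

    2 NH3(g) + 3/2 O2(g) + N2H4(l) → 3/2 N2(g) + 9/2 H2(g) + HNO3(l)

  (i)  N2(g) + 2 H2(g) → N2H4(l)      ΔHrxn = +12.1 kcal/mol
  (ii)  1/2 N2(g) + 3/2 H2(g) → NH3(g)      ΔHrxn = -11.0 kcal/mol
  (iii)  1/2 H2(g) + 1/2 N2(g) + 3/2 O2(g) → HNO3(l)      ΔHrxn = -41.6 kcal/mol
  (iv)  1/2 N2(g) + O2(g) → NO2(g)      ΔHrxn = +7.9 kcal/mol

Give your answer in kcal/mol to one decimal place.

ΔHrxn = -31.7 kcal/mol

(i) reversed (reverse to put N2H4(l) on the reactant side): -12.1 kcal/mol
(ii) reversed and × 2 (NH3(g) must end up as a reactant; scale by 2 for the 2 NH3(g)): (-2)·(-11.0) = +22.0 kcal/mol
(iii) as written (HNO3(l) already on the product side): -41.6 kcal/mol
(iv): not needed (NO2(g) appears nowhere else).
Combining the equations, ΔHrxn = (-1)·(+12.1) + (-2)·(-11.0) + (1)·(-41.6) = -31.7 kcal/mol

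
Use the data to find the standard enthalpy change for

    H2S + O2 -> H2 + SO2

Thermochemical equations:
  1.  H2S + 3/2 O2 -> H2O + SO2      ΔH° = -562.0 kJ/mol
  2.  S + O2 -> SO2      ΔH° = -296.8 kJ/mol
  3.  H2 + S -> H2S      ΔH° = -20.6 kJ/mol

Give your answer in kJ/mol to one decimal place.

eq. 1: not needed (H2O appears nowhere else).
eq. 2 as written: -296.8 kJ/mol
eq. 3 reversed (reverse to put H2 on the product side): +20.6 kJ/mol
ΔH° = (-296.8) + (+20.6) = -276.2 kJ/mol

ΔH° = -276.2 kJ/mol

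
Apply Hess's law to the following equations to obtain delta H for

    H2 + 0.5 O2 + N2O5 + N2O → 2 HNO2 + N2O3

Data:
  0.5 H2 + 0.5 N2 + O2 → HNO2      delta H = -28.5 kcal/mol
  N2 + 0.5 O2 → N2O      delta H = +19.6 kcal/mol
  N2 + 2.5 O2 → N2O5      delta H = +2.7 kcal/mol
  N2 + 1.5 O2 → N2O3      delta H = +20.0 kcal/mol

delta H = -59.3 kcal/mol

equation 1 × 2: (2)·(-28.5) = -57.0 kcal/mol
equation 2 reversed: -19.6 kcal/mol
equation 3 reversed: -2.7 kcal/mol
equation 4 as written: +20.0 kcal/mol
By Hess's law, delta H = (-57.0) + (-19.6) + (-2.7) + (+20.0) = -59.3 kcal/mol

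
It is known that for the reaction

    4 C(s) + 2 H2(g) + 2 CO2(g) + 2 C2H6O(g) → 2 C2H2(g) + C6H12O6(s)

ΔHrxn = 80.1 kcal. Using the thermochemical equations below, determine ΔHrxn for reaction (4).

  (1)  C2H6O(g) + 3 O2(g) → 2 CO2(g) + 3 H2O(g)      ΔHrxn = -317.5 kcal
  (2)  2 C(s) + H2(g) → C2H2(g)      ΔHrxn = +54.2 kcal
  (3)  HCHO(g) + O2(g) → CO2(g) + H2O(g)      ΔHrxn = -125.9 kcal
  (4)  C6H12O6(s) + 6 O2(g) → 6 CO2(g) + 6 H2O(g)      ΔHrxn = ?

ΔHrxn = -606.7 kcal

(1) × 2: (2)·(-317.5) = -635.0 kcal
(2) × 2: (2)·(+54.2) = +108.4 kcal
(3): not needed.
(4) reversed: contributes −x
+80.1 = (-635.0) + (+108.4) − x
x = (+80.1 − (-526.6)) / (-1) = -606.7 kcal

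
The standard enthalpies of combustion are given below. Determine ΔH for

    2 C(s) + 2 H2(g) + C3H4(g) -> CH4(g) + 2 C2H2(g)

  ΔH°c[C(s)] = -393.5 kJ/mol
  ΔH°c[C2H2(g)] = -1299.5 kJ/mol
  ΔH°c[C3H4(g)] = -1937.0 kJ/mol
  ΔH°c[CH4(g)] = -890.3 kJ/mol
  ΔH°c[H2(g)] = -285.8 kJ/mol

Using ΔH = Σ nΔHc°(reactants) − Σ nΔHc°(products):
= [2·(-393.5) + 2·(-285.8) + 1·(-1937.0)] − [1·(-890.3) + 2·(-1299.5)]
= 193.7 kJ/mol

ΔH = 193.7 kJ/mol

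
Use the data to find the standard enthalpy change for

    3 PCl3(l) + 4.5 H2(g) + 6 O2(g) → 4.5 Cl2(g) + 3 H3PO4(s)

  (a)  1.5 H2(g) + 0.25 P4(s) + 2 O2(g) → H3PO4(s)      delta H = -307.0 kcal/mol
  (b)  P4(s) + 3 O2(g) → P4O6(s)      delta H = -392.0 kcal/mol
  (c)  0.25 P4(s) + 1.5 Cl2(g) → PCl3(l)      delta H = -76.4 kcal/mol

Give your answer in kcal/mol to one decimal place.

(a) × 3 (×3 to match 3 H3PO4(s) in the target): (3)·(-307.0) = -921.0 kcal/mol
(b): not needed (P4O6(s) appears nowhere else).
(c) reversed and × 3 (PCl3(l) must end up as a reactant; scale by 3 for the 3 PCl3(l)): (-3)·(-76.4) = +229.2 kcal/mol
Combining the equations, delta H = (-921.0) + (+229.2) = -691.8 kcal/mol

delta H = -691.8 kcal/mol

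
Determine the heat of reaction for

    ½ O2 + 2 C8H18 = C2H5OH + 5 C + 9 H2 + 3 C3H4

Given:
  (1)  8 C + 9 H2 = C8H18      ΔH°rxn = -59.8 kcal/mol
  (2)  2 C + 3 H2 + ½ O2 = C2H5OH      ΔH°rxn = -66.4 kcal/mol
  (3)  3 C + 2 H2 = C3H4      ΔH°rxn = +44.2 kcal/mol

ΔH°rxn = 185.8 kcal/mol

(1) reversed and × 2: (-2)·(-59.8) = +119.6 kcal/mol
(2) as written: -66.4 kcal/mol
(3) × 3: (3)·(+44.2) = +132.6 kcal/mol
Combining the equations, ΔH°rxn = (-2)·(-59.8) + (1)·(-66.4) + (3)·(+44.2) = 185.8 kcal/mol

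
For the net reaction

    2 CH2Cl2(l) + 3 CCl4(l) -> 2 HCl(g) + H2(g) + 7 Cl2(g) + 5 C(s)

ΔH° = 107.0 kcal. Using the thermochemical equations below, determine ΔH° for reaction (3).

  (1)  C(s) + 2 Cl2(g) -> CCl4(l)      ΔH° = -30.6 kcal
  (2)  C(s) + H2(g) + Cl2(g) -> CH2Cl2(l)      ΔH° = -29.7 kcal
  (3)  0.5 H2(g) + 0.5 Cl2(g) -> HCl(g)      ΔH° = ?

(1) reversed and × 3: (-3)·(-30.6) = +91.8 kcal
(2) reversed and × 2: (-2)·(-29.7) = +59.4 kcal
(3) × 2: contributes 2·x
+107.0 = (+91.8) + (+59.4) + 2·x
x = (+107.0 − (+151.2)) / (2) = -22.1 kcal

ΔH° = -22.1 kcal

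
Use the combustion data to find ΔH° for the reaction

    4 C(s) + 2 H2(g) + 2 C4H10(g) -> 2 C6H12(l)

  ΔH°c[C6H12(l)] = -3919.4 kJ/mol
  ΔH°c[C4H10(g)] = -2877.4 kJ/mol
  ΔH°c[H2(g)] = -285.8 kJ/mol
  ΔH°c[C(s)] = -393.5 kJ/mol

Using ΔH = Σ nΔHc°(reactants) − Σ nΔHc°(products):
= [4·(-393.5) + 2·(-285.8) + 2·(-2877.4)] − [2·(-3919.4)]
= -61.6 kJ/mol

ΔH° = -61.6 kJ/mol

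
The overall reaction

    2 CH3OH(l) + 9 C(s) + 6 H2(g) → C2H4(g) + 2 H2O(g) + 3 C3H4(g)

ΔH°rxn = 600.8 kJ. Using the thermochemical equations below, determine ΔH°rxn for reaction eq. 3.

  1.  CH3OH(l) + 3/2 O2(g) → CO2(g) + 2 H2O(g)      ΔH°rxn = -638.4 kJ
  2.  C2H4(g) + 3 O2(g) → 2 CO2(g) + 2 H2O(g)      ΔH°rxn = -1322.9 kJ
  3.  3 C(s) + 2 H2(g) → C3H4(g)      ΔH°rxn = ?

ΔH°rxn = 184.9 kJ

eq. 1 × 2 (×2 to match 2 CH3OH(l) in the target): (2)·(-638.4) = -1276.8 kJ
eq. 2 reversed (C2H4(g) must end up as a product): +1322.9 kJ
eq. 3 × 3 (scale by 3 for the 3 C3H4(g)): contributes 3·x
+600.8 = (-1276.8) + (+1322.9) + 3·x
x = (+600.8 − (+46.1)) / (3) = 184.9 kJ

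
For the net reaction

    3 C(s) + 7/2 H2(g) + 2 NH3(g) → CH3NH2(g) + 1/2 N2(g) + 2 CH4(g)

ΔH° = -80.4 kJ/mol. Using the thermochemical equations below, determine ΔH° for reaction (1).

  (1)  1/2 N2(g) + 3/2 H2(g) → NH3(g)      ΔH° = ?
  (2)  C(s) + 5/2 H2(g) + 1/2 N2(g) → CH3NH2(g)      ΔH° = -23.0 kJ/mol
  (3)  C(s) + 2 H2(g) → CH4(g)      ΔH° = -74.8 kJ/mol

(1) reversed and × 2 (reverse to put NH3(g) on the reactant side; ×2 to match 2 NH3(g) in the target): contributes −2·x
(2) as written (CH3NH2(g) already on the product side): -23.0 kJ/mol
(3) × 2 (×2 to match 2 CH4(g) in the target): (2)·(-74.8) = -149.6 kJ/mol
-80.4 = (-23.0) + (-149.6) − 2·x
x = (-80.4 − (-172.6)) / (-2) = -46.1 kJ/mol

ΔH° = -46.1 kJ/mol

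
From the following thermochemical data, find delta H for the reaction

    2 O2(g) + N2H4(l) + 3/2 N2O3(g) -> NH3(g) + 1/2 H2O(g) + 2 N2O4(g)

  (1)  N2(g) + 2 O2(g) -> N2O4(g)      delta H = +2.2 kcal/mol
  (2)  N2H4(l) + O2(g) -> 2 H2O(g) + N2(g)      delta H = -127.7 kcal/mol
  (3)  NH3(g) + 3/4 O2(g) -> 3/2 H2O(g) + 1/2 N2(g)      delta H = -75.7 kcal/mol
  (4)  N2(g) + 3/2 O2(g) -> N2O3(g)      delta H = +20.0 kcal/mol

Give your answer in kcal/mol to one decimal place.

delta H = -77.6 kcal/mol

(1) × 2 (×2 to match 2 N2O4(g) in the target): (2)·(+2.2) = +4.4 kcal/mol
(2) as written (N2H4(l) already on the reactant side): -127.7 kcal/mol
(3) reversed (reverse to put NH3(g) on the product side): +75.7 kcal/mol
(4) reversed and × 3/2 (reverse to put N2O3(g) on the reactant side; scale by 3/2 for the 3/2 N2O3(g)): (-3/2)·(+20.0) = -30.0 kcal/mol
delta H = (+4.4) + (-127.7) + (+75.7) + (-30.0) = -77.6 kcal/mol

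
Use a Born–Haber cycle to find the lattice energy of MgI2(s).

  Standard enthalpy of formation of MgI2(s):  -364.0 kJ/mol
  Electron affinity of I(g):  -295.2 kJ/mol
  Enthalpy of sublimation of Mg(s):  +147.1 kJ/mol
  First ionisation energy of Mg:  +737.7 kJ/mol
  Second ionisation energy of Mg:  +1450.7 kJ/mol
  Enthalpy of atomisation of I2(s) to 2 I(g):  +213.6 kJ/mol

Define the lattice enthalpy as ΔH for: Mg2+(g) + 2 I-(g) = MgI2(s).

ΔHf° = 1·ΔHsub + 1·(ΣIE) + 1·D(I2) + 2·EA + U
-364.0 = 1·(+147.1) + 1·(+2188.4) + 1·(+213.6) + 2·(-295.2) + U
U = -364.0 − (+1958.7) = -2322.7 kJ/mol

U = -2322.7 kJ/mol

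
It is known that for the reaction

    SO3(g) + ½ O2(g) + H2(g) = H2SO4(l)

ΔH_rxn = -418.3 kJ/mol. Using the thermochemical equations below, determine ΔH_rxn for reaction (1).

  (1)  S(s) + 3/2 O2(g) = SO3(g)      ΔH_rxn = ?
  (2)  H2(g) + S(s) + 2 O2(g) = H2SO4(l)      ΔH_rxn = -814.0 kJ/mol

ΔH_rxn = -395.7 kJ/mol

(1) reversed (reverse to put SO3(g) on the reactant side): contributes −x
(2) as written (H2SO4(l) already on the product side): -814.0 kJ/mol
-418.3 = (-814.0) − x
x = (-418.3 − (-814.0)) / (-1) = -395.7 kJ/mol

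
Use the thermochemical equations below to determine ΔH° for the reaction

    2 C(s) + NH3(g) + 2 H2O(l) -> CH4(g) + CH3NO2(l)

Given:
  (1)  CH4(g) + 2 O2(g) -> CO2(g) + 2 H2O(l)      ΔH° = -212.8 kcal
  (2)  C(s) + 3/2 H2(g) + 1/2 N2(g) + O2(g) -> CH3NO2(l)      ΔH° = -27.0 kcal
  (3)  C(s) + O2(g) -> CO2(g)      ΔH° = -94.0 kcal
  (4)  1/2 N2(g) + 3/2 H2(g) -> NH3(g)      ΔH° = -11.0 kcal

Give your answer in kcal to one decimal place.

(1) reversed (CH4(g) must end up as a product): +212.8 kcal
(2) as written (CH3NO2(l) already on the product side): -27.0 kcal
(3) as written: -94.0 kcal
(4) reversed (reverse to put NH3(g) on the reactant side): +11.0 kcal
ΔH° = (+212.8) + (-27.0) + (-94.0) + (+11.0) = 102.8 kcal

ΔH° = 102.8 kcal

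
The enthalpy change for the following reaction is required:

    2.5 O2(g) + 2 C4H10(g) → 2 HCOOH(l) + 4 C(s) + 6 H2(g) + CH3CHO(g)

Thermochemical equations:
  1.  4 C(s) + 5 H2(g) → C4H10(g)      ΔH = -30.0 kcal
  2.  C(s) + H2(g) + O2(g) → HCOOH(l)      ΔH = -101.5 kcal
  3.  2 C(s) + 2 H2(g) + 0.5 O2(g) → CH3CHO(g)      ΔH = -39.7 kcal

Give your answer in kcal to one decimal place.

eq. 1 reversed and × 2 (reverse to put C4H10(g) on the reactant side; scale by 2 for the 2 C4H10(g)): (-2)·(-30.0) = +60.0 kcal
eq. 2 × 2 (×2 to match 2 HCOOH(l) in the target): (2)·(-101.5) = -203.0 kcal
eq. 3 as written (CH3CHO(g) already on the product side): -39.7 kcal
Since enthalpy is a state function, ΔH = (-2)·(-30.0) + (2)·(-101.5) + (1)·(-39.7) = -182.7 kcal

ΔH = -182.7 kcal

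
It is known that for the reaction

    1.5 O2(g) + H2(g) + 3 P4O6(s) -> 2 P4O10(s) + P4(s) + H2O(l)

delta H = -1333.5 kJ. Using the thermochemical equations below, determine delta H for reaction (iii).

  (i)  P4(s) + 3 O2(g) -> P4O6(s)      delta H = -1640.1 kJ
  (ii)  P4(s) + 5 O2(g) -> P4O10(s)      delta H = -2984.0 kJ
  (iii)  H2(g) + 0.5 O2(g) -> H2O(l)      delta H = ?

(i) reversed and × 3 (reverse to put P4O6(s) on the reactant side; scale by 3 for the 3 P4O6(s)): (-3)·(-1640.1) = +4920.3 kJ
(ii) × 2 (scale by 2 for the 2 P4O10(s)): (2)·(-2984.0) = -5968.0 kJ
(iii) as written (H2O(l) already on the product side): contributes x
-1333.5 = (+4920.3) + (-5968.0) + x
x = (-1333.5 − (-1047.7)) / (1) = -285.8 kJ

delta H = -285.8 kJ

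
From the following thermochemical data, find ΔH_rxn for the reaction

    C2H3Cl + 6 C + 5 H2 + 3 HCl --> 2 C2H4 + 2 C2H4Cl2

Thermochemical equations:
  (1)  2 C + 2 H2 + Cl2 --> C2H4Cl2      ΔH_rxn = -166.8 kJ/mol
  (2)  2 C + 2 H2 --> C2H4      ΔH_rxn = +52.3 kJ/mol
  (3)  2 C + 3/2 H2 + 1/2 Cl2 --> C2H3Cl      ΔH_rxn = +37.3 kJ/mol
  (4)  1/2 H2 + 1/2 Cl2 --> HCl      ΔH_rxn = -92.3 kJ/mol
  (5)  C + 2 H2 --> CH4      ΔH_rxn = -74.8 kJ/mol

ΔH_rxn = 10.6 kJ/mol

(1) × 2 (×2 to match 2 C2H4Cl2 in the target): (2)·(-166.8) = -333.6 kJ/mol
(2) × 2 (scale by 2 for the 2 C2H4): (2)·(+52.3) = +104.6 kJ/mol
(3) reversed (C2H3Cl must end up as a reactant): -37.3 kJ/mol
(4) reversed and × 3 (reverse to put HCl on the reactant side; scale by 3 for the 3 HCl): (-3)·(-92.3) = +276.9 kJ/mol
(5): not needed (CH4 appears nowhere else).
Combining the equations, ΔH_rxn = (-333.6) + (+104.6) + (-37.3) + (+276.9) = 10.6 kJ/mol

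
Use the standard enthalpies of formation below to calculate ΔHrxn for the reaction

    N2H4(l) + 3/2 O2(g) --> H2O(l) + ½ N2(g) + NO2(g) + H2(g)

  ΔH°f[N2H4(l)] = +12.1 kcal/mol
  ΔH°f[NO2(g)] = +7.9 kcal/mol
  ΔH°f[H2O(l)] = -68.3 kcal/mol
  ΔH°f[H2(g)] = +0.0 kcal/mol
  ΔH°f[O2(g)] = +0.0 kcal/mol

ΔHrxn = -72.5 kcal/mol

Products: 1·(-68.3) + 1/2·(+0.0) + 1·(+7.9) + 1·(+0.0) = -60.4
Reactants: 1·(+12.1) + 3/2·(+0.0) = +12.1
ΔHrxn = (-60.4) − (+12.1) = -72.5 kcal/mol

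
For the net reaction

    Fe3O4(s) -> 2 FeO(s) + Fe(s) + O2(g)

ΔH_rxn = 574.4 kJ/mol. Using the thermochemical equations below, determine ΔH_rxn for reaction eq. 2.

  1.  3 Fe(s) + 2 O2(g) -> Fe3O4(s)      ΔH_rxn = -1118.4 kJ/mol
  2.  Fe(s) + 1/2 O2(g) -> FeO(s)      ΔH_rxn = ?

ΔH_rxn = -272.0 kJ/mol

eq. 1 reversed (Fe3O4(s) must end up as a reactant): +1118.4 kJ/mol
eq. 2 × 2 (×2 to match 2 FeO(s) in the target): contributes 2·x
+574.4 = (+1118.4) + 2·x
x = (+574.4 − (+1118.4)) / (2) = -272.0 kJ/mol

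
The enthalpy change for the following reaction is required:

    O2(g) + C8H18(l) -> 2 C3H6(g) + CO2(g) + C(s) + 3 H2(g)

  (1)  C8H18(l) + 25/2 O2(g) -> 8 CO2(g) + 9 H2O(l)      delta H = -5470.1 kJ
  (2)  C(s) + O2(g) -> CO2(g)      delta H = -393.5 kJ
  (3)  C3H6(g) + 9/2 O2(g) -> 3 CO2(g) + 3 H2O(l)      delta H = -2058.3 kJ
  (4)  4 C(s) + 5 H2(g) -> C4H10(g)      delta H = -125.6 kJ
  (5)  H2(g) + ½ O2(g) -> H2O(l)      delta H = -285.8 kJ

delta H = -102.6 kJ

(1) as written: -5470.1 kJ
(2) reversed: +393.5 kJ
(3) reversed and × 2: (-2)·(-2058.3) = +4116.6 kJ
(4): not needed.
(5) reversed and × 3: (-3)·(-285.8) = +857.4 kJ
Summing the manipulated equations, delta H = (1)·(-5470.1) + (-1)·(-393.5) + (-2)·(-2058.3) + (-3)·(-285.8) = -102.6 kJ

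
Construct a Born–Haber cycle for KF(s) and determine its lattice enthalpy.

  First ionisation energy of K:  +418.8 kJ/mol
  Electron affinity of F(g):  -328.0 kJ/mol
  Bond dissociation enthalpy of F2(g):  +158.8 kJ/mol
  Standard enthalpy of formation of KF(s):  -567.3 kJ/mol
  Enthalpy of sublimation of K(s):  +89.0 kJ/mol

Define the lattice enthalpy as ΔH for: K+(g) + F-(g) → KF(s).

ΔHf° = 1·ΔHsub + 1·(ΣIE) + 1/2·D(F2) + 1·EA + U
-567.3 = 1·(+89.0) + 1·(+418.8) + 1/2·(+158.8) + 1·(-328.0) + U
U = -567.3 − (+259.2) = -826.5 kJ/mol

U = -826.5 kJ/mol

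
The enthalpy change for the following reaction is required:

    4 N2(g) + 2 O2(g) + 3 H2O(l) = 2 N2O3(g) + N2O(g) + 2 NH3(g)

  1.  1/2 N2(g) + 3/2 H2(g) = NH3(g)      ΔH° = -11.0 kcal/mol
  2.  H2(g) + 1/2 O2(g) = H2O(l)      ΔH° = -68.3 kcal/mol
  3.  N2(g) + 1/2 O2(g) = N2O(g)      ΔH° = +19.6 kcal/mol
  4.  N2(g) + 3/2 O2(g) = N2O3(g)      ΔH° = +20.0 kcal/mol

eq. 1 × 2: (2)·(-11.0) = -22.0 kcal/mol
eq. 2 reversed and × 3: (-3)·(-68.3) = +204.9 kcal/mol
eq. 3 as written: +19.6 kcal/mol
eq. 4 × 2: (2)·(+20.0) = +40.0 kcal/mol
Since enthalpy is a state function, ΔH° = (-22.0) + (+204.9) + (+19.6) + (+40.0) = 242.5 kcal/mol

ΔH° = 242.5 kcal/mol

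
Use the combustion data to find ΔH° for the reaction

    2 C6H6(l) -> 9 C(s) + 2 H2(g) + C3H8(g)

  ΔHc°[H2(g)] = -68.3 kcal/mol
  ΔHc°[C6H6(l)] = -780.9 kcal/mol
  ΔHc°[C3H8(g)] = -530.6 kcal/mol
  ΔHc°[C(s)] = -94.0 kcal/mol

ΔH° = -48.6 kcal/mol

Using ΔH = Σ nΔHc°(reactants) − Σ nΔHc°(products):
= [2·(-780.9)] − [9·(-94.0) + 2·(-68.3) + 1·(-530.6)]
= -48.6 kcal/mol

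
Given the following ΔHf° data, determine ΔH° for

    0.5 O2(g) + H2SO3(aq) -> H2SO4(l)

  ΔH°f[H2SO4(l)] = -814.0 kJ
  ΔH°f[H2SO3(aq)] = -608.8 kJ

Products: 1·(-814.0) = -814.0
Reactants: 1/2·(+0.0) + 1·(-608.8) = -608.8
ΔH° = (-814.0) − (-608.8) = -205.2 kJ

ΔH° = -205.2 kJ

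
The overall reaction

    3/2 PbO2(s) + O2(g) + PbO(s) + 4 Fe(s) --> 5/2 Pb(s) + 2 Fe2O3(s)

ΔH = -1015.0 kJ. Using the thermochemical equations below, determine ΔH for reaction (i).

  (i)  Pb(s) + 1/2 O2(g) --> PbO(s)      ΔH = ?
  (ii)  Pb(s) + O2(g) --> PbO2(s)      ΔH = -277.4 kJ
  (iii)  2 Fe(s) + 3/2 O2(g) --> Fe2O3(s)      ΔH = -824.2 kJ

ΔH = -217.3 kJ

(i) reversed (reverse to put PbO(s) on the reactant side): contributes −x
(ii) reversed and × 3/2 (reverse to put PbO2(s) on the reactant side; ×3/2 to match 3/2 PbO2(s) in the target): (-3/2)·(-277.4) = +416.1 kJ
(iii) × 2 (scale by 2 for the 2 Fe2O3(s)): (2)·(-824.2) = -1648.4 kJ
-1015.0 = (+416.1) + (-1648.4) − x
x = (-1015.0 − (-1232.3)) / (-1) = -217.3 kJ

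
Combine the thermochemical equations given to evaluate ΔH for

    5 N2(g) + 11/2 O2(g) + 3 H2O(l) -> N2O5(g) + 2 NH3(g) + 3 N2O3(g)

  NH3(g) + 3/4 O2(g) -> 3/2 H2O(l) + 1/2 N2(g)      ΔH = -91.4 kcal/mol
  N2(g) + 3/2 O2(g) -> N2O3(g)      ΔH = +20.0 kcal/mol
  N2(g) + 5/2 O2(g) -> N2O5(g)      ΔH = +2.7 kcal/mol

ΔH = 245.5 kcal/mol

equation 1 reversed and × 2: (-2)·(-91.4) = +182.8 kcal/mol
equation 2 × 3: (3)·(+20.0) = +60.0 kcal/mol
equation 3 as written: +2.7 kcal/mol
Combining the equations, ΔH = (+182.8) + (+60.0) + (+2.7) = 245.5 kcal/mol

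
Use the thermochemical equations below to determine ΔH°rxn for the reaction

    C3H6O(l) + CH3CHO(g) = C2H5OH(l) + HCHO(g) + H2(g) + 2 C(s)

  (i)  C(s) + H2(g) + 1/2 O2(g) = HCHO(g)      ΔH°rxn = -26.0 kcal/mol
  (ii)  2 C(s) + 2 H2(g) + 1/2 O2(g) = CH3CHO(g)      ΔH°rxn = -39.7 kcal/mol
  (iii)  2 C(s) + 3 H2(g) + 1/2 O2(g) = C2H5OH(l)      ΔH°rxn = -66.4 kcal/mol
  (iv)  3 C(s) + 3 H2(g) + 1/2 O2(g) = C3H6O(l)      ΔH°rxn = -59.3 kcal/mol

(i) as written: -26.0 kcal/mol
(ii) reversed: +39.7 kcal/mol
(iii) as written: -66.4 kcal/mol
(iv) reversed: +59.3 kcal/mol
ΔH°rxn = (1)·(-26.0) + (-1)·(-39.7) + (1)·(-66.4) + (-1)·(-59.3) = 6.6 kcal/mol

ΔH°rxn = 6.6 kcal/mol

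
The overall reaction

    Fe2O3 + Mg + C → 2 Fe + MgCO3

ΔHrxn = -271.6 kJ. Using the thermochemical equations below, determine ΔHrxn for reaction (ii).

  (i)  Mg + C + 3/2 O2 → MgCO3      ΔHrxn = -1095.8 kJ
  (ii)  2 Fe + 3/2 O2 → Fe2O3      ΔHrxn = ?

ΔHrxn = -824.2 kJ

(i) as written (MgCO3 already on the product side): -1095.8 kJ
(ii) reversed (Fe2O3 must end up as a reactant): contributes −x
-271.6 = (-1095.8) − x
x = (-271.6 − (-1095.8)) / (-1) = -824.2 kJ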